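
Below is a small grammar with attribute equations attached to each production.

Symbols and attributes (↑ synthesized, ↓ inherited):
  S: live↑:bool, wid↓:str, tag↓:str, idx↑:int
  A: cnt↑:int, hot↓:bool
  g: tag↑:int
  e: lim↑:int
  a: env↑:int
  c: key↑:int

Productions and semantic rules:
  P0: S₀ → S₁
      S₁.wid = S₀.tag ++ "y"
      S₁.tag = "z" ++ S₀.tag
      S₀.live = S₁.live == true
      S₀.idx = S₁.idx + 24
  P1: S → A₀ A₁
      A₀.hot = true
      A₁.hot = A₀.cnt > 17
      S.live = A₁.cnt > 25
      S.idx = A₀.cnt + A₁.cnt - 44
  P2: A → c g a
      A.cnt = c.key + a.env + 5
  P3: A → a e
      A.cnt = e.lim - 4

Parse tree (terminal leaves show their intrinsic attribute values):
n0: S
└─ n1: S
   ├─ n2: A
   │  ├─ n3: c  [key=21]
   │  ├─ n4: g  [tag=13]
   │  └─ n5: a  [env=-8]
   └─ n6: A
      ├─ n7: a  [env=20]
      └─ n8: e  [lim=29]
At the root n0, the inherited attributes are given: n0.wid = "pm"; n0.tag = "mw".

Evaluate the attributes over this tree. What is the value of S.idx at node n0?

23

1. n0.wid = "pm"  [given at root]
2. n0.tag = "mw"  [given at root]
3. n1.wid = "mwy"  [S₀.tag ++ "y"]
4. n1.tag = "zmw"  ["z" ++ S₀.tag]
5. n2.hot = true  [true]
6. n3.key = 21  [terminal]
7. n4.tag = 13  [terminal]
8. n5.env = -8  [terminal]
9. n2.cnt = 18  [c.key + a.env + 5]
10. n6.hot = true  [A₀.cnt > 17]
11. n7.env = 20  [terminal]
12. n8.lim = 29  [terminal]
13. n6.cnt = 25  [e.lim - 4]
14. n1.live = false  [A₁.cnt > 25]
15. n1.idx = -1  [A₀.cnt + A₁.cnt - 44]
16. n0.live = false  [S₁.live == true]
17. n0.idx = 23  [S₁.idx + 24]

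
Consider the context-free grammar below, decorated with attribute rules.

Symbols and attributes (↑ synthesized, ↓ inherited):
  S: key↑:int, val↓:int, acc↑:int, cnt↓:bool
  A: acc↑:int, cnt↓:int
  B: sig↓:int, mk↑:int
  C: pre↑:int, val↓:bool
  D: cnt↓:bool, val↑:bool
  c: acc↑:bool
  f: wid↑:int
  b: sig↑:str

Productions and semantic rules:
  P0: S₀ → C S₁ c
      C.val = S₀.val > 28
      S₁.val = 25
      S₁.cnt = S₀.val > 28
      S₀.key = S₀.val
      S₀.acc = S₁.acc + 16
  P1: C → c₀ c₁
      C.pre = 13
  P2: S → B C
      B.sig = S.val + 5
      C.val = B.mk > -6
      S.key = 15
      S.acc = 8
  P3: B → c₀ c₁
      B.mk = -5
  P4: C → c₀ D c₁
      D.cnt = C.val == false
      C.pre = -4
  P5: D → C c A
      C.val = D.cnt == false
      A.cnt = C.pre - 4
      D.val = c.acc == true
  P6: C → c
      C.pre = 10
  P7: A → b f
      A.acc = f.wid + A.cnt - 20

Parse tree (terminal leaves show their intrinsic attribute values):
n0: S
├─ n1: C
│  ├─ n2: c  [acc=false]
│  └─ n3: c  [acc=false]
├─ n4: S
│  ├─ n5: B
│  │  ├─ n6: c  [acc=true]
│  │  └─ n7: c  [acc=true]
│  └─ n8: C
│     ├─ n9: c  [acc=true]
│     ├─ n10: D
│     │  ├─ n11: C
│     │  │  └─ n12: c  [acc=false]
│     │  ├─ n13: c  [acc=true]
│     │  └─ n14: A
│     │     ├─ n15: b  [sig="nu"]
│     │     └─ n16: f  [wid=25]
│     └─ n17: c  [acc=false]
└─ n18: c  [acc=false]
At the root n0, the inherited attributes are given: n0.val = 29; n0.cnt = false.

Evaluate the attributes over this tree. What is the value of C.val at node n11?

true

1. n0.val = 29  [given at root]
2. n0.cnt = false  [given at root]
3. n1.val = true  [S₀.val > 28]
4. n2.acc = false  [terminal]
5. n3.acc = false  [terminal]
6. n1.pre = 13  [13]
7. n4.val = 25  [25]
8. n4.cnt = true  [S₀.val > 28]
9. n5.sig = 30  [S.val + 5]
10. n6.acc = true  [terminal]
11. n7.acc = true  [terminal]
12. n5.mk = -5  [-5]
13. n8.val = true  [B.mk > -6]
14. n9.acc = true  [terminal]
15. n10.cnt = false  [C.val == false]
16. n11.val = true  [D.cnt == false]
17. n12.acc = false  [terminal]
18. n11.pre = 10  [10]
19. n13.acc = true  [terminal]
20. n14.cnt = 6  [C.pre - 4]
21. n15.sig = "nu"  [terminal]
22. n16.wid = 25  [terminal]
23. n14.acc = 11  [f.wid + A.cnt - 20]
24. n10.val = true  [c.acc == true]
25. n17.acc = false  [terminal]
26. n8.pre = -4  [-4]
27. n4.key = 15  [15]
28. n4.acc = 8  [8]
29. n18.acc = false  [terminal]
30. n0.key = 29  [S₀.val]
31. n0.acc = 24  [S₁.acc + 16]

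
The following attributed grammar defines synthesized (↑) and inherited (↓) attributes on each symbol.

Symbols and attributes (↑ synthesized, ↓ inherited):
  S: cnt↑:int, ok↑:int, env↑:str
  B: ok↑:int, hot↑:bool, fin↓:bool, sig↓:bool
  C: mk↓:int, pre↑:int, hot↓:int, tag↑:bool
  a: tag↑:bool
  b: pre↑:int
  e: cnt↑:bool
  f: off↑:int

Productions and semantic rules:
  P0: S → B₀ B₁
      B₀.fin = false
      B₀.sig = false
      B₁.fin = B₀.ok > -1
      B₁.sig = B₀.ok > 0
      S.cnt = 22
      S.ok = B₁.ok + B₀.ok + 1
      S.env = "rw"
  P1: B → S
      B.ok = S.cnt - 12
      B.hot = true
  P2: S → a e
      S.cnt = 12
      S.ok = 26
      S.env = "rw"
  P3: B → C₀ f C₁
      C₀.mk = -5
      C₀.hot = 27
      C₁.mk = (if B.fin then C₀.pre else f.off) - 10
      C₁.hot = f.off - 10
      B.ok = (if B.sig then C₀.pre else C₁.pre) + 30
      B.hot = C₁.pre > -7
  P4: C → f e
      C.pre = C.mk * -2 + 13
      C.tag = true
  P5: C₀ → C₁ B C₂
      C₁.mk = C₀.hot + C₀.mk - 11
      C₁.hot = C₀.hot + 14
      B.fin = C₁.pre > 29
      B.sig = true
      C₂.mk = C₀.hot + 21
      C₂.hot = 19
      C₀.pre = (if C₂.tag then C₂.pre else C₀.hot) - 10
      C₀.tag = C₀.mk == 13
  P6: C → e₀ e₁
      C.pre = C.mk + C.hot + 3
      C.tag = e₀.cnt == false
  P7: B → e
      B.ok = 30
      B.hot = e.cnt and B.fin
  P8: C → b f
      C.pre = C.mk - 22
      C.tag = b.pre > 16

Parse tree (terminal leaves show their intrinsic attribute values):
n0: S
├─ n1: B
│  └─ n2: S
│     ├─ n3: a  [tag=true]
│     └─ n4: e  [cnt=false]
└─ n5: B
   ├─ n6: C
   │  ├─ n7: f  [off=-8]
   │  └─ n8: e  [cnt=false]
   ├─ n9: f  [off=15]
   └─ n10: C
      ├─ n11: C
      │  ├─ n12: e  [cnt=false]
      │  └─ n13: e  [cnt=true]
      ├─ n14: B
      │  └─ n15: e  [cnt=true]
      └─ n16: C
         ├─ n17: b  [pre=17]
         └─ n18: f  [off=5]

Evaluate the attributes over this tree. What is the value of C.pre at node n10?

1. n1.fin = false  [false]
2. n1.sig = false  [false]
3. n3.tag = true  [terminal]
4. n4.cnt = false  [terminal]
5. n2.cnt = 12  [12]
6. n2.ok = 26  [26]
7. n2.env = "rw"  ["rw"]
8. n1.ok = 0  [S.cnt - 12]
9. n1.hot = true  [true]
10. n5.fin = true  [B₀.ok > -1]
11. n5.sig = false  [B₀.ok > 0]
12. n6.mk = -5  [-5]
13. n6.hot = 27  [27]
14. n7.off = -8  [terminal]
15. n8.cnt = false  [terminal]
16. n6.pre = 23  [C.mk * -2 + 13]
17. n6.tag = true  [true]
18. n9.off = 15  [terminal]
19. n10.mk = 13  [(if B.fin then C₀.pre else f.off) - 10]
20. n10.hot = 5  [f.off - 10]
21. n11.mk = 7  [C₀.hot + C₀.mk - 11]
22. n11.hot = 19  [C₀.hot + 14]
23. n12.cnt = false  [terminal]
24. n13.cnt = true  [terminal]
25. n11.pre = 29  [C.mk + C.hot + 3]
26. n11.tag = true  [e₀.cnt == false]
27. n14.fin = false  [C₁.pre > 29]
28. n14.sig = true  [true]
29. n15.cnt = true  [terminal]
30. n14.ok = 30  [30]
31. n14.hot = false  [e.cnt and B.fin]
32. n16.mk = 26  [C₀.hot + 21]
33. n16.hot = 19  [19]
34. n17.pre = 17  [terminal]
35. n18.off = 5  [terminal]
36. n16.pre = 4  [C.mk - 22]
37. n16.tag = true  [b.pre > 16]
38. n10.pre = -6  [(if C₂.tag then C₂.pre else C₀.hot) - 10]
39. n10.tag = true  [C₀.mk == 13]
40. n5.ok = 24  [(if B.sig then C₀.pre else C₁.pre) + 30]
41. n5.hot = true  [C₁.pre > -7]
42. n0.cnt = 22  [22]
43. n0.ok = 25  [B₁.ok + B₀.ok + 1]
44. n0.env = "rw"  ["rw"]

-6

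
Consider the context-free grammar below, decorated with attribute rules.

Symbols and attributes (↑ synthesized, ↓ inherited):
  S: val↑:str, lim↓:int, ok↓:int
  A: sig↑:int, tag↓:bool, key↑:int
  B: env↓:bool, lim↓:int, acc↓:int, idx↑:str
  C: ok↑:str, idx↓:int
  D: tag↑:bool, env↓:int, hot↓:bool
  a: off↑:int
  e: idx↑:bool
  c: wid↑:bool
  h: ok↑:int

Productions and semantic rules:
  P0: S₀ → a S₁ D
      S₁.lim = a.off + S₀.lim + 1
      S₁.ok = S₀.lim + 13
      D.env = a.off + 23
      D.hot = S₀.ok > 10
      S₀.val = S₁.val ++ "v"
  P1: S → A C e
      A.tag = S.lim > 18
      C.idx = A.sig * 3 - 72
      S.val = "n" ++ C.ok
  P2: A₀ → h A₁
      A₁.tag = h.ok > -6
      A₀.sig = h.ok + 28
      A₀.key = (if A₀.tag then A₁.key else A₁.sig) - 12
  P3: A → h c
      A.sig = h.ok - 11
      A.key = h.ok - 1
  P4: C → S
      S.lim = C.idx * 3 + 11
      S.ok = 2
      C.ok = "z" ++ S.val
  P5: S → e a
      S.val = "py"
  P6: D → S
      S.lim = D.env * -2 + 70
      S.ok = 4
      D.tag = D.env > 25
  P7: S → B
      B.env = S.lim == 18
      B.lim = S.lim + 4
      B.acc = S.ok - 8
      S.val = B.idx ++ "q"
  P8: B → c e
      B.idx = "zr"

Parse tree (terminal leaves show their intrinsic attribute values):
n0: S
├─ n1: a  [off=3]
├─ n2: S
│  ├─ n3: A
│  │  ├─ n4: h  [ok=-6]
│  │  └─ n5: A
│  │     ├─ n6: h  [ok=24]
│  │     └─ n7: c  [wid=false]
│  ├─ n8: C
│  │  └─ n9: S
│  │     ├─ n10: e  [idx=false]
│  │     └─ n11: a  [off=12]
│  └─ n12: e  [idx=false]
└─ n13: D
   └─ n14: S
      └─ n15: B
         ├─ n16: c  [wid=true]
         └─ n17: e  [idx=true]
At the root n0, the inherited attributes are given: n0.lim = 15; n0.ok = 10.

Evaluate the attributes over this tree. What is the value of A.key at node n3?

11

1. n0.lim = 15  [given at root]
2. n0.ok = 10  [given at root]
3. n1.off = 3  [terminal]
4. n2.lim = 19  [a.off + S₀.lim + 1]
5. n2.ok = 28  [S₀.lim + 13]
6. n3.tag = true  [S.lim > 18]
7. n4.ok = -6  [terminal]
8. n5.tag = false  [h.ok > -6]
9. n6.ok = 24  [terminal]
10. n7.wid = false  [terminal]
11. n5.sig = 13  [h.ok - 11]
12. n5.key = 23  [h.ok - 1]
13. n3.sig = 22  [h.ok + 28]
14. n3.key = 11  [(if A₀.tag then A₁.key else A₁.sig) - 12]
15. n8.idx = -6  [A.sig * 3 - 72]
16. n9.lim = -7  [C.idx * 3 + 11]
17. n9.ok = 2  [2]
18. n10.idx = false  [terminal]
19. n11.off = 12  [terminal]
20. n9.val = "py"  ["py"]
21. n8.ok = "zpy"  ["z" ++ S.val]
22. n12.idx = false  [terminal]
23. n2.val = "nzpy"  ["n" ++ C.ok]
24. n13.env = 26  [a.off + 23]
25. n13.hot = false  [S₀.ok > 10]
26. n14.lim = 18  [D.env * -2 + 70]
27. n14.ok = 4  [4]
28. n15.env = true  [S.lim == 18]
29. n15.lim = 22  [S.lim + 4]
30. n15.acc = -4  [S.ok - 8]
31. n16.wid = true  [terminal]
32. n17.idx = true  [terminal]
33. n15.idx = "zr"  ["zr"]
34. n14.val = "zrq"  [B.idx ++ "q"]
35. n13.tag = true  [D.env > 25]
36. n0.val = "nzpyv"  [S₁.val ++ "v"]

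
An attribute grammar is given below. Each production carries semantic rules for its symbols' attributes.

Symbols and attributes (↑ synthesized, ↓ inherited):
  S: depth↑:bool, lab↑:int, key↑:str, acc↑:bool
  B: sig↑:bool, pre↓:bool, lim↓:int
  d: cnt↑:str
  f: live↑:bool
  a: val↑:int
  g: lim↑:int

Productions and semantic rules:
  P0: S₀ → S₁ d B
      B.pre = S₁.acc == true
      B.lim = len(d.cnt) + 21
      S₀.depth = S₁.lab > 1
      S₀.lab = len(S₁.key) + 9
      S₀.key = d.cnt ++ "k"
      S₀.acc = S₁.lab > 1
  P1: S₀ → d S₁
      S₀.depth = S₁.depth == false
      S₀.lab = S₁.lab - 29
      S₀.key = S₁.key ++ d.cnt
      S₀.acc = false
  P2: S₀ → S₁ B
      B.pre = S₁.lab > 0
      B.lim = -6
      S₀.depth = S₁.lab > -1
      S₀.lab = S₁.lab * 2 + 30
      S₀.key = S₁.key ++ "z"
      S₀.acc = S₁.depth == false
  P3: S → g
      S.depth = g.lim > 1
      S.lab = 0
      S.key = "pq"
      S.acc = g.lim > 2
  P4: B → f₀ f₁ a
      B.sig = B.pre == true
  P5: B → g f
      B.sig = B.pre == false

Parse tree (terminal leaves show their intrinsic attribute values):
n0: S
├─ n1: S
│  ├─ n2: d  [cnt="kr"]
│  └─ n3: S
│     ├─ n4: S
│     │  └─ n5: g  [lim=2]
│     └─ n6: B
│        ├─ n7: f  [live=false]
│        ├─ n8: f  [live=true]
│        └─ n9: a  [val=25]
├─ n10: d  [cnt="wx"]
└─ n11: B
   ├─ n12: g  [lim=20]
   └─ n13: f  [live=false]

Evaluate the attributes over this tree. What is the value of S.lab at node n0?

14

1. n2.cnt = "kr"  [terminal]
2. n5.lim = 2  [terminal]
3. n4.depth = true  [g.lim > 1]
4. n4.lab = 0  [0]
5. n4.key = "pq"  ["pq"]
6. n4.acc = false  [g.lim > 2]
7. n6.pre = false  [S₁.lab > 0]
8. n6.lim = -6  [-6]
9. n7.live = false  [terminal]
10. n8.live = true  [terminal]
11. n9.val = 25  [terminal]
12. n6.sig = false  [B.pre == true]
13. n3.depth = true  [S₁.lab > -1]
14. n3.lab = 30  [S₁.lab * 2 + 30]
15. n3.key = "pqz"  [S₁.key ++ "z"]
16. n3.acc = false  [S₁.depth == false]
17. n1.depth = false  [S₁.depth == false]
18. n1.lab = 1  [S₁.lab - 29]
19. n1.key = "pqzkr"  [S₁.key ++ d.cnt]
20. n1.acc = false  [false]
21. n10.cnt = "wx"  [terminal]
22. n11.pre = false  [S₁.acc == true]
23. n11.lim = 23  [len(d.cnt) + 21]
24. n12.lim = 20  [terminal]
25. n13.live = false  [terminal]
26. n11.sig = true  [B.pre == false]
27. n0.depth = false  [S₁.lab > 1]
28. n0.lab = 14  [len(S₁.key) + 9]
29. n0.key = "wxk"  [d.cnt ++ "k"]
30. n0.acc = false  [S₁.lab > 1]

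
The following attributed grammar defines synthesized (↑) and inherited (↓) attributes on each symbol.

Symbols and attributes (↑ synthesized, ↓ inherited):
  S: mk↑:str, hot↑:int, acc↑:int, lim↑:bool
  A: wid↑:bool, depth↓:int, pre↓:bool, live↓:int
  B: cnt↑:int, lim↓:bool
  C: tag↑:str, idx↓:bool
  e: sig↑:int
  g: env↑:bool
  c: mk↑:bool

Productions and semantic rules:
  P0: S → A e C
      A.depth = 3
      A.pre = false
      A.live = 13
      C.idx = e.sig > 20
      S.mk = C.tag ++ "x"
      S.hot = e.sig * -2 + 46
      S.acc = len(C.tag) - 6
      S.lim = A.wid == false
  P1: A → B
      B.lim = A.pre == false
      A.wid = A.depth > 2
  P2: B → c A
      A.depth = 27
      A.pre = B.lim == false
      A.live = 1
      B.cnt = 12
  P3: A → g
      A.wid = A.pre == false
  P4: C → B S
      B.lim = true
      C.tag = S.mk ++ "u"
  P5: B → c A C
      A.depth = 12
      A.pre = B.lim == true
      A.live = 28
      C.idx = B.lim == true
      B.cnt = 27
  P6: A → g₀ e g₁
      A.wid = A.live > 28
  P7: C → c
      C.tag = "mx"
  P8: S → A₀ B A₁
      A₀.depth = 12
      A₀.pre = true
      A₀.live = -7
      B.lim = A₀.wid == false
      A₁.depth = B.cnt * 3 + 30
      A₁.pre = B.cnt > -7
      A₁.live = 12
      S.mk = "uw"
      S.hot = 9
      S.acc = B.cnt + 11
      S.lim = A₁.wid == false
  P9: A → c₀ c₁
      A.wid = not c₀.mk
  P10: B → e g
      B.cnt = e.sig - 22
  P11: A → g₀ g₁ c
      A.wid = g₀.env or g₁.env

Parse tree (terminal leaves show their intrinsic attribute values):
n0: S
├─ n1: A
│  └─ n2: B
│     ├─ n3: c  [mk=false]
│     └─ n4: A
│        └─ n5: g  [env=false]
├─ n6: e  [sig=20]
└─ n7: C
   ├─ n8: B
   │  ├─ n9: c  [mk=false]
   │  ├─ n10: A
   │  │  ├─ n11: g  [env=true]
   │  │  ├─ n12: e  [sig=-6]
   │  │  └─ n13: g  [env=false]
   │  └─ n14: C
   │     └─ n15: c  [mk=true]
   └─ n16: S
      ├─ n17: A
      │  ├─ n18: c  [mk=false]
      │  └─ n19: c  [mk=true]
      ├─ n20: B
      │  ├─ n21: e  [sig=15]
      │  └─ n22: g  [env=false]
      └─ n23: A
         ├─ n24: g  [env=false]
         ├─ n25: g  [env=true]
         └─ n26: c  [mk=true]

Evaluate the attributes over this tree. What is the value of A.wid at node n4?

true

1. n1.depth = 3  [3]
2. n1.pre = false  [false]
3. n1.live = 13  [13]
4. n2.lim = true  [A.pre == false]
5. n3.mk = false  [terminal]
6. n4.depth = 27  [27]
7. n4.pre = false  [B.lim == false]
8. n4.live = 1  [1]
9. n5.env = false  [terminal]
10. n4.wid = true  [A.pre == false]
11. n2.cnt = 12  [12]
12. n1.wid = true  [A.depth > 2]
13. n6.sig = 20  [terminal]
14. n7.idx = false  [e.sig > 20]
15. n8.lim = true  [true]
16. n9.mk = false  [terminal]
17. n10.depth = 12  [12]
18. n10.pre = true  [B.lim == true]
19. n10.live = 28  [28]
20. n11.env = true  [terminal]
21. n12.sig = -6  [terminal]
22. n13.env = false  [terminal]
23. n10.wid = false  [A.live > 28]
24. n14.idx = true  [B.lim == true]
25. n15.mk = true  [terminal]
26. n14.tag = "mx"  ["mx"]
27. n8.cnt = 27  [27]
28. n17.depth = 12  [12]
29. n17.pre = true  [true]
30. n17.live = -7  [-7]
31. n18.mk = false  [terminal]
32. n19.mk = true  [terminal]
33. n17.wid = true  [not c₀.mk]
34. n20.lim = false  [A₀.wid == false]
35. n21.sig = 15  [terminal]
36. n22.env = false  [terminal]
37. n20.cnt = -7  [e.sig - 22]
38. n23.depth = 9  [B.cnt * 3 + 30]
39. n23.pre = false  [B.cnt > -7]
40. n23.live = 12  [12]
41. n24.env = false  [terminal]
42. n25.env = true  [terminal]
43. n26.mk = true  [terminal]
44. n23.wid = true  [g₀.env or g₁.env]
45. n16.mk = "uw"  ["uw"]
46. n16.hot = 9  [9]
47. n16.acc = 4  [B.cnt + 11]
48. n16.lim = false  [A₁.wid == false]
49. n7.tag = "uwu"  [S.mk ++ "u"]
50. n0.mk = "uwux"  [C.tag ++ "x"]
51. n0.hot = 6  [e.sig * -2 + 46]
52. n0.acc = -3  [len(C.tag) - 6]
53. n0.lim = false  [A.wid == false]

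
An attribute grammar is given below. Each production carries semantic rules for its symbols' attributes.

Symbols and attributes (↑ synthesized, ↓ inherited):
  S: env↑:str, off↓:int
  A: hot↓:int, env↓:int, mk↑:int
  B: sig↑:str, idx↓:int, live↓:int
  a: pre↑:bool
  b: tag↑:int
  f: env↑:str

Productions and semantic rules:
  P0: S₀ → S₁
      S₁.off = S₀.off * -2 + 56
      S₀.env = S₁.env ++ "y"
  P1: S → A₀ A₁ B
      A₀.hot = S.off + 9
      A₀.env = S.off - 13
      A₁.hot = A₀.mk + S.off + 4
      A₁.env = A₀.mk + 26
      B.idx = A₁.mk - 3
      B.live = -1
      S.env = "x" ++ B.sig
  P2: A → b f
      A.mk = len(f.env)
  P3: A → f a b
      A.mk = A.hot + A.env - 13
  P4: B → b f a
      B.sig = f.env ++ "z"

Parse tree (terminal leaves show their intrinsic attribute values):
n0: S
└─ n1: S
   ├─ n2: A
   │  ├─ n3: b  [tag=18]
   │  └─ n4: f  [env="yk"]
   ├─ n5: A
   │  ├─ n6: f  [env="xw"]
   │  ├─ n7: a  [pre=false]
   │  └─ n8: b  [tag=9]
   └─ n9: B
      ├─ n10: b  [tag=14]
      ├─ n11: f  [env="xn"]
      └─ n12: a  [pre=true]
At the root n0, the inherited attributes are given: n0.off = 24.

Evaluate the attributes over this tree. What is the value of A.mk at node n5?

1. n0.off = 24  [given at root]
2. n1.off = 8  [S₀.off * -2 + 56]
3. n2.hot = 17  [S.off + 9]
4. n2.env = -5  [S.off - 13]
5. n3.tag = 18  [terminal]
6. n4.env = "yk"  [terminal]
7. n2.mk = 2  [len(f.env)]
8. n5.hot = 14  [A₀.mk + S.off + 4]
9. n5.env = 28  [A₀.mk + 26]
10. n6.env = "xw"  [terminal]
11. n7.pre = false  [terminal]
12. n8.tag = 9  [terminal]
13. n5.mk = 29  [A.hot + A.env - 13]
14. n9.idx = 26  [A₁.mk - 3]
15. n9.live = -1  [-1]
16. n10.tag = 14  [terminal]
17. n11.env = "xn"  [terminal]
18. n12.pre = true  [terminal]
19. n9.sig = "xnz"  [f.env ++ "z"]
20. n1.env = "xxnz"  ["x" ++ B.sig]
21. n0.env = "xxnzy"  [S₁.env ++ "y"]

29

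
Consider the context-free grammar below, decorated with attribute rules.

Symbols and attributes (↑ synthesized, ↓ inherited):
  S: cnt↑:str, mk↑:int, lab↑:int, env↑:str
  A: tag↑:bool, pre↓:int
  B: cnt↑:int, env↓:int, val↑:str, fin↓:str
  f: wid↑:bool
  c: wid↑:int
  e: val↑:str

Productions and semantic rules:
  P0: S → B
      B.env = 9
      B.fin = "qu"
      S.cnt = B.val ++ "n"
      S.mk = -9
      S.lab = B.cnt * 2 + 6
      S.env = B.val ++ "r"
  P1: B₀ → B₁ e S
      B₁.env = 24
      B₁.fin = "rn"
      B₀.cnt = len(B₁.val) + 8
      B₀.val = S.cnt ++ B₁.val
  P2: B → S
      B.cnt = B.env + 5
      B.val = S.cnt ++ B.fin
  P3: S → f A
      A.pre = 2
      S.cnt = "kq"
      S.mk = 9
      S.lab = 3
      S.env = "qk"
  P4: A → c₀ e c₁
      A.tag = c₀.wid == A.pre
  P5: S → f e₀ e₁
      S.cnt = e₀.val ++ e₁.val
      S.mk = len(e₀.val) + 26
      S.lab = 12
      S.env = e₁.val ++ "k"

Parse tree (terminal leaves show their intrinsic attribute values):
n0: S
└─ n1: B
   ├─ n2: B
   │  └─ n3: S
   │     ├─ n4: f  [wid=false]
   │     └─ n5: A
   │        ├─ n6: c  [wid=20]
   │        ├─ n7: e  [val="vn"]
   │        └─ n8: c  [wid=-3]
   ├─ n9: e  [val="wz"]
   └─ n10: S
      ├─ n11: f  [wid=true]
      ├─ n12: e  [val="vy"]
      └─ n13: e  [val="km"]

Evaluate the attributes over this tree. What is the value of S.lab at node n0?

1. n1.env = 9  [9]
2. n1.fin = "qu"  ["qu"]
3. n2.env = 24  [24]
4. n2.fin = "rn"  ["rn"]
5. n4.wid = false  [terminal]
6. n5.pre = 2  [2]
7. n6.wid = 20  [terminal]
8. n7.val = "vn"  [terminal]
9. n8.wid = -3  [terminal]
10. n5.tag = false  [c₀.wid == A.pre]
11. n3.cnt = "kq"  ["kq"]
12. n3.mk = 9  [9]
13. n3.lab = 3  [3]
14. n3.env = "qk"  ["qk"]
15. n2.cnt = 29  [B.env + 5]
16. n2.val = "kqrn"  [S.cnt ++ B.fin]
17. n9.val = "wz"  [terminal]
18. n11.wid = true  [terminal]
19. n12.val = "vy"  [terminal]
20. n13.val = "km"  [terminal]
21. n10.cnt = "vykm"  [e₀.val ++ e₁.val]
22. n10.mk = 28  [len(e₀.val) + 26]
23. n10.lab = 12  [12]
24. n10.env = "kmk"  [e₁.val ++ "k"]
25. n1.cnt = 12  [len(B₁.val) + 8]
26. n1.val = "vykmkqrn"  [S.cnt ++ B₁.val]
27. n0.cnt = "vykmkqrnn"  [B.val ++ "n"]
28. n0.mk = -9  [-9]
29. n0.lab = 30  [B.cnt * 2 + 6]
30. n0.env = "vykmkqrnr"  [B.val ++ "r"]

30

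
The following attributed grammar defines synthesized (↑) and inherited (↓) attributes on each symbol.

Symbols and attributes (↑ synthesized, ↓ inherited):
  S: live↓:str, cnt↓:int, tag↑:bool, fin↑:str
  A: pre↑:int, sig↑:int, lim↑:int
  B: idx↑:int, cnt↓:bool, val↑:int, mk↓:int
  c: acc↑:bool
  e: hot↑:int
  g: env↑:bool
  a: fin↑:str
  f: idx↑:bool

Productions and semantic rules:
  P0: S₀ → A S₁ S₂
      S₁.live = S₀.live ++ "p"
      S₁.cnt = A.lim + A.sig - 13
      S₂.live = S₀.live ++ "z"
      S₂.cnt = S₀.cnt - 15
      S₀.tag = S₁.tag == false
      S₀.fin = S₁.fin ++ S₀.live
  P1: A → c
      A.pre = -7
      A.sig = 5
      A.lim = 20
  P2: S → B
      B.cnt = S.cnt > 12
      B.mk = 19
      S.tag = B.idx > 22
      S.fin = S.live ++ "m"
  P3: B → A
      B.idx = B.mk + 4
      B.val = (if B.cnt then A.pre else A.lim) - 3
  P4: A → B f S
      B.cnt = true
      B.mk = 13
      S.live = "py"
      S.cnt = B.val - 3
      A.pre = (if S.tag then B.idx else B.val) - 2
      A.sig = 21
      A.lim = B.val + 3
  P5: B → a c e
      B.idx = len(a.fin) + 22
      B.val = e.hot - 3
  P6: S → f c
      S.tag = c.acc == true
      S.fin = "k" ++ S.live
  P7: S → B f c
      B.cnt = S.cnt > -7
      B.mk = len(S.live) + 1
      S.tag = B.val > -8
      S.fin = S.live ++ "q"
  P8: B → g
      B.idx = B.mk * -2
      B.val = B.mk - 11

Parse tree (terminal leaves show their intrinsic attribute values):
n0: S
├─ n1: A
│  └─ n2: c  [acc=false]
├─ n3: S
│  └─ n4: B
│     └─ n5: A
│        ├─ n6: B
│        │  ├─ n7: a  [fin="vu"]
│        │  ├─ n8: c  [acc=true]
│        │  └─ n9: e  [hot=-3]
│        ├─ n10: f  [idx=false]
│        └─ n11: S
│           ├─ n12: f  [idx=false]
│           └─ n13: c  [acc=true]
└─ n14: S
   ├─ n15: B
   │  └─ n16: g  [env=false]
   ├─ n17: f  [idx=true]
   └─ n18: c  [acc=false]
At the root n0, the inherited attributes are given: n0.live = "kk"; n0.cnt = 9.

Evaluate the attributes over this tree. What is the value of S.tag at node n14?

1. n0.live = "kk"  [given at root]
2. n0.cnt = 9  [given at root]
3. n2.acc = false  [terminal]
4. n1.pre = -7  [-7]
5. n1.sig = 5  [5]
6. n1.lim = 20  [20]
7. n3.live = "kkp"  [S₀.live ++ "p"]
8. n3.cnt = 12  [A.lim + A.sig - 13]
9. n4.cnt = false  [S.cnt > 12]
10. n4.mk = 19  [19]
11. n6.cnt = true  [true]
12. n6.mk = 13  [13]
13. n7.fin = "vu"  [terminal]
14. n8.acc = true  [terminal]
15. n9.hot = -3  [terminal]
16. n6.idx = 24  [len(a.fin) + 22]
17. n6.val = -6  [e.hot - 3]
18. n10.idx = false  [terminal]
19. n11.live = "py"  ["py"]
20. n11.cnt = -9  [B.val - 3]
21. n12.idx = false  [terminal]
22. n13.acc = true  [terminal]
23. n11.tag = true  [c.acc == true]
24. n11.fin = "kpy"  ["k" ++ S.live]
25. n5.pre = 22  [(if S.tag then B.idx else B.val) - 2]
26. n5.sig = 21  [21]
27. n5.lim = -3  [B.val + 3]
28. n4.idx = 23  [B.mk + 4]
29. n4.val = -6  [(if B.cnt then A.pre else A.lim) - 3]
30. n3.tag = true  [B.idx > 22]
31. n3.fin = "kkpm"  [S.live ++ "m"]
32. n14.live = "kkz"  [S₀.live ++ "z"]
33. n14.cnt = -6  [S₀.cnt - 15]
34. n15.cnt = true  [S.cnt > -7]
35. n15.mk = 4  [len(S.live) + 1]
36. n16.env = false  [terminal]
37. n15.idx = -8  [B.mk * -2]
38. n15.val = -7  [B.mk - 11]
39. n17.idx = true  [terminal]
40. n18.acc = false  [terminal]
41. n14.tag = true  [B.val > -8]
42. n14.fin = "kkzq"  [S.live ++ "q"]
43. n0.tag = false  [S₁.tag == false]
44. n0.fin = "kkpmkk"  [S₁.fin ++ S₀.live]

true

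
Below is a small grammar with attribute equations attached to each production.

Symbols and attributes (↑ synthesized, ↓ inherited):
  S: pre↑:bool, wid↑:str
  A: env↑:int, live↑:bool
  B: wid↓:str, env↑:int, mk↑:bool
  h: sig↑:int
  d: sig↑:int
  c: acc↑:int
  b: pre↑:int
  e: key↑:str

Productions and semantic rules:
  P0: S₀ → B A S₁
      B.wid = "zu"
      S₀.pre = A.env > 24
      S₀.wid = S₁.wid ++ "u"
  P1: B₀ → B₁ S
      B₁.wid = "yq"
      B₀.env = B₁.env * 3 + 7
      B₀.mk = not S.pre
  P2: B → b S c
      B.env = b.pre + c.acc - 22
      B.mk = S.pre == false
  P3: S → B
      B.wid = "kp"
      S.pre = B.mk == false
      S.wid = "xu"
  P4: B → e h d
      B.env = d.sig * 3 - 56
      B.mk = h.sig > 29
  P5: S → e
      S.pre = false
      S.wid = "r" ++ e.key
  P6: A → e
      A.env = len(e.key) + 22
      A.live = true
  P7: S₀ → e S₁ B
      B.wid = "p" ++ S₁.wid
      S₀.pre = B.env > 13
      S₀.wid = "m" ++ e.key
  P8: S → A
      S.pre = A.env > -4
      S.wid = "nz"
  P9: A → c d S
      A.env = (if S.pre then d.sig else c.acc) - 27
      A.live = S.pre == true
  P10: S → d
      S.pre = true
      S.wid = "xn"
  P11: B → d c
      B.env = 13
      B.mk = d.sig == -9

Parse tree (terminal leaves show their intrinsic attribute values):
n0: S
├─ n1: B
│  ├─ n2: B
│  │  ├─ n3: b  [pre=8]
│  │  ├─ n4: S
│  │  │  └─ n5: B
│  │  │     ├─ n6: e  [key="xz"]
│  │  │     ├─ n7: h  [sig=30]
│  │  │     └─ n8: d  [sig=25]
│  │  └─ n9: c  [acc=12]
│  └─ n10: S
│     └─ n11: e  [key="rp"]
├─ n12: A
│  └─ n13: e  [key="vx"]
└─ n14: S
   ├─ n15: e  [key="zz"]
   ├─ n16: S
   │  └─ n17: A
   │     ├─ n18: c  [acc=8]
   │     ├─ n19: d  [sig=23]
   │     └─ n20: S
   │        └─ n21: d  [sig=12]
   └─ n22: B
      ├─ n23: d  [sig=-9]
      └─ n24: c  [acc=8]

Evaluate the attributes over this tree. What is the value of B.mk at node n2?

true

1. n1.wid = "zu"  ["zu"]
2. n2.wid = "yq"  ["yq"]
3. n3.pre = 8  [terminal]
4. n5.wid = "kp"  ["kp"]
5. n6.key = "xz"  [terminal]
6. n7.sig = 30  [terminal]
7. n8.sig = 25  [terminal]
8. n5.env = 19  [d.sig * 3 - 56]
9. n5.mk = true  [h.sig > 29]
10. n4.pre = false  [B.mk == false]
11. n4.wid = "xu"  ["xu"]
12. n9.acc = 12  [terminal]
13. n2.env = -2  [b.pre + c.acc - 22]
14. n2.mk = true  [S.pre == false]
15. n11.key = "rp"  [terminal]
16. n10.pre = false  [false]
17. n10.wid = "rrp"  ["r" ++ e.key]
18. n1.env = 1  [B₁.env * 3 + 7]
19. n1.mk = true  [not S.pre]
20. n13.key = "vx"  [terminal]
21. n12.env = 24  [len(e.key) + 22]
22. n12.live = true  [true]
23. n15.key = "zz"  [terminal]
24. n18.acc = 8  [terminal]
25. n19.sig = 23  [terminal]
26. n21.sig = 12  [terminal]
27. n20.pre = true  [true]
28. n20.wid = "xn"  ["xn"]
29. n17.env = -4  [(if S.pre then d.sig else c.acc) - 27]
30. n17.live = true  [S.pre == true]
31. n16.pre = false  [A.env > -4]
32. n16.wid = "nz"  ["nz"]
33. n22.wid = "pnz"  ["p" ++ S₁.wid]
34. n23.sig = -9  [terminal]
35. n24.acc = 8  [terminal]
36. n22.env = 13  [13]
37. n22.mk = true  [d.sig == -9]
38. n14.pre = false  [B.env > 13]
39. n14.wid = "mzz"  ["m" ++ e.key]
40. n0.pre = false  [A.env > 24]
41. n0.wid = "mzzu"  [S₁.wid ++ "u"]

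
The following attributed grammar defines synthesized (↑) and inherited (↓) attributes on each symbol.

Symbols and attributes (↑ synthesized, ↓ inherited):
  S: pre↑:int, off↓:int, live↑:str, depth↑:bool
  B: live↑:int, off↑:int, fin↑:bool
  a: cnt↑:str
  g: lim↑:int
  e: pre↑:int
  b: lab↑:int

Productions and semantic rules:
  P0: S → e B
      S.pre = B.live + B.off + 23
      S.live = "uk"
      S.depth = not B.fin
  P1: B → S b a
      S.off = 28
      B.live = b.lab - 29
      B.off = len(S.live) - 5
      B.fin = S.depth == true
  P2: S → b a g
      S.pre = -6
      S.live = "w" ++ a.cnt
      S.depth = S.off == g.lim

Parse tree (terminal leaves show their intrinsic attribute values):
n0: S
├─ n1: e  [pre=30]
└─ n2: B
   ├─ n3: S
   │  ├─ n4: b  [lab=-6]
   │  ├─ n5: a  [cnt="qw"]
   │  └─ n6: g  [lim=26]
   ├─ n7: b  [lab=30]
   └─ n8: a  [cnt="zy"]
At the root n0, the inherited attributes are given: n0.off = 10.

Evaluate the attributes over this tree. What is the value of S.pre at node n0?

1. n0.off = 10  [given at root]
2. n1.pre = 30  [terminal]
3. n3.off = 28  [28]
4. n4.lab = -6  [terminal]
5. n5.cnt = "qw"  [terminal]
6. n6.lim = 26  [terminal]
7. n3.pre = -6  [-6]
8. n3.live = "wqw"  ["w" ++ a.cnt]
9. n3.depth = false  [S.off == g.lim]
10. n7.lab = 30  [terminal]
11. n8.cnt = "zy"  [terminal]
12. n2.live = 1  [b.lab - 29]
13. n2.off = -2  [len(S.live) - 5]
14. n2.fin = false  [S.depth == true]
15. n0.pre = 22  [B.live + B.off + 23]
16. n0.live = "uk"  ["uk"]
17. n0.depth = true  [not B.fin]

22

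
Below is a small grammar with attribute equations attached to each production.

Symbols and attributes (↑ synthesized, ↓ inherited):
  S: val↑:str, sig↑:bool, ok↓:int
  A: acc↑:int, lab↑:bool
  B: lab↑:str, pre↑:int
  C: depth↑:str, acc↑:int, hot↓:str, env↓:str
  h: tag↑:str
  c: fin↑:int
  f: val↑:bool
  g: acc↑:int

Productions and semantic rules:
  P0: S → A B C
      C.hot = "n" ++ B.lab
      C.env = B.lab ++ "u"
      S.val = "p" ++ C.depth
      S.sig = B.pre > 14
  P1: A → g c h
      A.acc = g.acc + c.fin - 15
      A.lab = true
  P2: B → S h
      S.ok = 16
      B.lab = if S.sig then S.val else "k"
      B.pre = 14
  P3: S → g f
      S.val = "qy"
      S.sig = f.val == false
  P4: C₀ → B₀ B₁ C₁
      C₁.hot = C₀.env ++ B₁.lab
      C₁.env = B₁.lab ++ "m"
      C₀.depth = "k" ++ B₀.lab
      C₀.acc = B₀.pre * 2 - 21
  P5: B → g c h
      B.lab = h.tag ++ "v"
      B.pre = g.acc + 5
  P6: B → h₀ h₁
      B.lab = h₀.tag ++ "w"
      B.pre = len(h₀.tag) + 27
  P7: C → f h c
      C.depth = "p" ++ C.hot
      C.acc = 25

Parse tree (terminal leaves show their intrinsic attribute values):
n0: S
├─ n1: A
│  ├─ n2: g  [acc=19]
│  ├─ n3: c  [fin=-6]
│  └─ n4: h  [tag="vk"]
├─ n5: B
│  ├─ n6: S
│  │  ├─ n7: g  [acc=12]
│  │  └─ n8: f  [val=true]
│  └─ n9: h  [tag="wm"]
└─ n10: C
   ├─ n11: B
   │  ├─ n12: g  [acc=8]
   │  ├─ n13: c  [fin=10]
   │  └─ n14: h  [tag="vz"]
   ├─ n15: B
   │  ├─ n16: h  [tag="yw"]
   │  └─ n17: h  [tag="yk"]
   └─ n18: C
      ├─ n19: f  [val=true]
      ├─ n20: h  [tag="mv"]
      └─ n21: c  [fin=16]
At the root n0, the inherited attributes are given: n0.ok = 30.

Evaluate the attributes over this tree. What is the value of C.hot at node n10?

1. n0.ok = 30  [given at root]
2. n2.acc = 19  [terminal]
3. n3.fin = -6  [terminal]
4. n4.tag = "vk"  [terminal]
5. n1.acc = -2  [g.acc + c.fin - 15]
6. n1.lab = true  [true]
7. n6.ok = 16  [16]
8. n7.acc = 12  [terminal]
9. n8.val = true  [terminal]
10. n6.val = "qy"  ["qy"]
11. n6.sig = false  [f.val == false]
12. n9.tag = "wm"  [terminal]
13. n5.lab = "k"  [if S.sig then S.val else "k"]
14. n5.pre = 14  [14]
15. n10.hot = "nk"  ["n" ++ B.lab]
16. n10.env = "ku"  [B.lab ++ "u"]
17. n12.acc = 8  [terminal]
18. n13.fin = 10  [terminal]
19. n14.tag = "vz"  [terminal]
20. n11.lab = "vzv"  [h.tag ++ "v"]
21. n11.pre = 13  [g.acc + 5]
22. n16.tag = "yw"  [terminal]
23. n17.tag = "yk"  [terminal]
24. n15.lab = "yww"  [h₀.tag ++ "w"]
25. n15.pre = 29  [len(h₀.tag) + 27]
26. n18.hot = "kuyww"  [C₀.env ++ B₁.lab]
27. n18.env = "ywwm"  [B₁.lab ++ "m"]
28. n19.val = true  [terminal]
29. n20.tag = "mv"  [terminal]
30. n21.fin = 16  [terminal]
31. n18.depth = "pkuyww"  ["p" ++ C.hot]
32. n18.acc = 25  [25]
33. n10.depth = "kvzv"  ["k" ++ B₀.lab]
34. n10.acc = 5  [B₀.pre * 2 - 21]
35. n0.val = "pkvzv"  ["p" ++ C.depth]
36. n0.sig = false  [B.pre > 14]

"nk"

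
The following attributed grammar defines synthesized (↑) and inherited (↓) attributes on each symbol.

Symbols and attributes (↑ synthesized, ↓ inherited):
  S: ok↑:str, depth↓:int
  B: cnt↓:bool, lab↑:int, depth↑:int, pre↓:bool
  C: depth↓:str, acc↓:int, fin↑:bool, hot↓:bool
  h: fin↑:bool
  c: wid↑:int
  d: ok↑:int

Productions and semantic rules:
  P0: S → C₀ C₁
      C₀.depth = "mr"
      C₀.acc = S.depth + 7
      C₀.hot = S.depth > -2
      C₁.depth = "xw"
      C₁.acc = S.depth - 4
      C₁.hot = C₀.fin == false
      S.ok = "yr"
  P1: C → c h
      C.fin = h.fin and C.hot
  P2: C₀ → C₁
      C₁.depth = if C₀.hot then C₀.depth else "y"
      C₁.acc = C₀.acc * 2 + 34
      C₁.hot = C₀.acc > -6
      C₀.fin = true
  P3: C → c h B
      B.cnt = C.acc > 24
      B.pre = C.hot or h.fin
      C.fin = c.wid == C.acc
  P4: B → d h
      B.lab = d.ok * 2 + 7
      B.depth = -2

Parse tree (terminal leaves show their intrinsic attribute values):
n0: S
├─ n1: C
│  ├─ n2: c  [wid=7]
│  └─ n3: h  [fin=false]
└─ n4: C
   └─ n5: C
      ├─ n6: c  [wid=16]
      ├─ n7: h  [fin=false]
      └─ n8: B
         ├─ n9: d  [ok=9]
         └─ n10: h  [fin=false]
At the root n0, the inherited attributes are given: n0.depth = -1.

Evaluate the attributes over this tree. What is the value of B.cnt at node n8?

false

1. n0.depth = -1  [given at root]
2. n1.depth = "mr"  ["mr"]
3. n1.acc = 6  [S.depth + 7]
4. n1.hot = true  [S.depth > -2]
5. n2.wid = 7  [terminal]
6. n3.fin = false  [terminal]
7. n1.fin = false  [h.fin and C.hot]
8. n4.depth = "xw"  ["xw"]
9. n4.acc = -5  [S.depth - 4]
10. n4.hot = true  [C₀.fin == false]
11. n5.depth = "xw"  [if C₀.hot then C₀.depth else "y"]
12. n5.acc = 24  [C₀.acc * 2 + 34]
13. n5.hot = true  [C₀.acc > -6]
14. n6.wid = 16  [terminal]
15. n7.fin = false  [terminal]
16. n8.cnt = false  [C.acc > 24]
17. n8.pre = true  [C.hot or h.fin]
18. n9.ok = 9  [terminal]
19. n10.fin = false  [terminal]
20. n8.lab = 25  [d.ok * 2 + 7]
21. n8.depth = -2  [-2]
22. n5.fin = false  [c.wid == C.acc]
23. n4.fin = true  [true]
24. n0.ok = "yr"  ["yr"]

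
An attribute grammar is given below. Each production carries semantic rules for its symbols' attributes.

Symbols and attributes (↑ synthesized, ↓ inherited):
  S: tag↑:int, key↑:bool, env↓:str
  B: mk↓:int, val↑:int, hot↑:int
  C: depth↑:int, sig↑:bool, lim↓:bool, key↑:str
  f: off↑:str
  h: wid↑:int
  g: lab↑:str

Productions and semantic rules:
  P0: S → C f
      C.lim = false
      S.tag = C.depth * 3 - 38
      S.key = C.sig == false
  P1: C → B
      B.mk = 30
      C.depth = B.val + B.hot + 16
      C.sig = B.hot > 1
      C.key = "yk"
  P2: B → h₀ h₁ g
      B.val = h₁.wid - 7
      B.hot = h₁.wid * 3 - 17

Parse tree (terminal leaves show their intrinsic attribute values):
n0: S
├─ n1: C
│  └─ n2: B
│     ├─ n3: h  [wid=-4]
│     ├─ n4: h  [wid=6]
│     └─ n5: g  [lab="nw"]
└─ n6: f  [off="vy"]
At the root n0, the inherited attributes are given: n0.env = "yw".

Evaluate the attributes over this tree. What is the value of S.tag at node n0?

1. n0.env = "yw"  [given at root]
2. n1.lim = false  [false]
3. n2.mk = 30  [30]
4. n3.wid = -4  [terminal]
5. n4.wid = 6  [terminal]
6. n5.lab = "nw"  [terminal]
7. n2.val = -1  [h₁.wid - 7]
8. n2.hot = 1  [h₁.wid * 3 - 17]
9. n1.depth = 16  [B.val + B.hot + 16]
10. n1.sig = false  [B.hot > 1]
11. n1.key = "yk"  ["yk"]
12. n6.off = "vy"  [terminal]
13. n0.tag = 10  [C.depth * 3 - 38]
14. n0.key = true  [C.sig == false]

10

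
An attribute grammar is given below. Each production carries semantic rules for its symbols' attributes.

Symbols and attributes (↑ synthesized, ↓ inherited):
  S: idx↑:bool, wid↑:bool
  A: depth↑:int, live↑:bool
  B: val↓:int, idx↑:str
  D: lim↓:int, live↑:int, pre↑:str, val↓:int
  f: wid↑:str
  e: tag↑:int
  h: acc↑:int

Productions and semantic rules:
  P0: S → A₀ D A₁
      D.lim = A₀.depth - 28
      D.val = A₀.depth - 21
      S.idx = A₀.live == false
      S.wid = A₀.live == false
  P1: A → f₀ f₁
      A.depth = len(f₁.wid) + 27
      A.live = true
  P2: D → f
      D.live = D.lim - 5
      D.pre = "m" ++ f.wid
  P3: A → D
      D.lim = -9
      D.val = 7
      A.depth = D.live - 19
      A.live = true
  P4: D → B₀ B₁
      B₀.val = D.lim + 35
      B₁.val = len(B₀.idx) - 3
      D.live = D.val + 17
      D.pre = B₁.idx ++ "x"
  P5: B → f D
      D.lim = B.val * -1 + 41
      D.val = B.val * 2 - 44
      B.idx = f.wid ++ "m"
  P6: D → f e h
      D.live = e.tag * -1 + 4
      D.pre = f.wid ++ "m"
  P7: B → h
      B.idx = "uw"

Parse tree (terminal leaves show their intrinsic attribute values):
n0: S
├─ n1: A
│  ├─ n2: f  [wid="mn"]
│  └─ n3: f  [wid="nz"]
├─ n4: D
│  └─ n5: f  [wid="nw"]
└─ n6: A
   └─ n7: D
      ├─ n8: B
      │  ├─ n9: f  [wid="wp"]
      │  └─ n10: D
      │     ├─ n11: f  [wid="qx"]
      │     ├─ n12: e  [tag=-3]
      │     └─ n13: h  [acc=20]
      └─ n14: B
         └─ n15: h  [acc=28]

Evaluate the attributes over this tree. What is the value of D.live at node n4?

1. n2.wid = "mn"  [terminal]
2. n3.wid = "nz"  [terminal]
3. n1.depth = 29  [len(f₁.wid) + 27]
4. n1.live = true  [true]
5. n4.lim = 1  [A₀.depth - 28]
6. n4.val = 8  [A₀.depth - 21]
7. n5.wid = "nw"  [terminal]
8. n4.live = -4  [D.lim - 5]
9. n4.pre = "mnw"  ["m" ++ f.wid]
10. n7.lim = -9  [-9]
11. n7.val = 7  [7]
12. n8.val = 26  [D.lim + 35]
13. n9.wid = "wp"  [terminal]
14. n10.lim = 15  [B.val * -1 + 41]
15. n10.val = 8  [B.val * 2 - 44]
16. n11.wid = "qx"  [terminal]
17. n12.tag = -3  [terminal]
18. n13.acc = 20  [terminal]
19. n10.live = 7  [e.tag * -1 + 4]
20. n10.pre = "qxm"  [f.wid ++ "m"]
21. n8.idx = "wpm"  [f.wid ++ "m"]
22. n14.val = 0  [len(B₀.idx) - 3]
23. n15.acc = 28  [terminal]
24. n14.idx = "uw"  ["uw"]
25. n7.live = 24  [D.val + 17]
26. n7.pre = "uwx"  [B₁.idx ++ "x"]
27. n6.depth = 5  [D.live - 19]
28. n6.live = true  [true]
29. n0.idx = false  [A₀.live == false]
30. n0.wid = false  [A₀.live == false]

-4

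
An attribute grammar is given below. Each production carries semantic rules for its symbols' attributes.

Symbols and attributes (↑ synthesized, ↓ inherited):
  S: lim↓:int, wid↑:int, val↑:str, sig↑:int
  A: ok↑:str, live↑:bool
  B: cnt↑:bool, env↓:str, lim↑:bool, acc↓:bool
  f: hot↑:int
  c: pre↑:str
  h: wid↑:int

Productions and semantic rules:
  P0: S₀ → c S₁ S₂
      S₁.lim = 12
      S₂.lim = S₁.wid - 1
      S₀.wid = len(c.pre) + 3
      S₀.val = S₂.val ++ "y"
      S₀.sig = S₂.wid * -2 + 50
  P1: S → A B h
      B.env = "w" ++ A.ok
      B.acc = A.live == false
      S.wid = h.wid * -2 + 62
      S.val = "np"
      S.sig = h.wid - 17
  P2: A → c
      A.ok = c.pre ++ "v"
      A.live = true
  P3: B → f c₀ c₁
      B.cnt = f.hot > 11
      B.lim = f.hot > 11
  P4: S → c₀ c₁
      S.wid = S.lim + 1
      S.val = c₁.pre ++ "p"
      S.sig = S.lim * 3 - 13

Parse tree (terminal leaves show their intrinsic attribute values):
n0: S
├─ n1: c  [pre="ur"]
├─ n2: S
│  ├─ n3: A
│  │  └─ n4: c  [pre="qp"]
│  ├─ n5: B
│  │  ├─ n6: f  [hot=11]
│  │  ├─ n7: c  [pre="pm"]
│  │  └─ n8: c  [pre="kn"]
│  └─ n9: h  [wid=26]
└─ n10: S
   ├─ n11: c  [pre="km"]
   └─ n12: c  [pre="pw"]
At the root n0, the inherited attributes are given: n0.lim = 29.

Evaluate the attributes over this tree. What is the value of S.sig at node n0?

30

1. n0.lim = 29  [given at root]
2. n1.pre = "ur"  [terminal]
3. n2.lim = 12  [12]
4. n4.pre = "qp"  [terminal]
5. n3.ok = "qpv"  [c.pre ++ "v"]
6. n3.live = true  [true]
7. n5.env = "wqpv"  ["w" ++ A.ok]
8. n5.acc = false  [A.live == false]
9. n6.hot = 11  [terminal]
10. n7.pre = "pm"  [terminal]
11. n8.pre = "kn"  [terminal]
12. n5.cnt = false  [f.hot > 11]
13. n5.lim = false  [f.hot > 11]
14. n9.wid = 26  [terminal]
15. n2.wid = 10  [h.wid * -2 + 62]
16. n2.val = "np"  ["np"]
17. n2.sig = 9  [h.wid - 17]
18. n10.lim = 9  [S₁.wid - 1]
19. n11.pre = "km"  [terminal]
20. n12.pre = "pw"  [terminal]
21. n10.wid = 10  [S.lim + 1]
22. n10.val = "pwp"  [c₁.pre ++ "p"]
23. n10.sig = 14  [S.lim * 3 - 13]
24. n0.wid = 5  [len(c.pre) + 3]
25. n0.val = "pwpy"  [S₂.val ++ "y"]
26. n0.sig = 30  [S₂.wid * -2 + 50]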